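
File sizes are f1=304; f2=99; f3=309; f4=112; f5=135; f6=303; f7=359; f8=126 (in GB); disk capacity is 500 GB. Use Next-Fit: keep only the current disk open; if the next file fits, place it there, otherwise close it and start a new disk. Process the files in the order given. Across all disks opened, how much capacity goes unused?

Put f1 (304 GB) in disk 1; 196 GB remain.
Put f2 (99 GB) in disk 1; 97 GB remain.
Put f3 (309 GB) in disk 2; 191 GB remain.
Put f4 (112 GB) in disk 2; 79 GB remain.
Put f5 (135 GB) in disk 3; 365 GB remain.
Put f6 (303 GB) in disk 3; 62 GB remain.
Put f7 (359 GB) in disk 4; 141 GB remain.
Put f8 (126 GB) in disk 4; 15 GB remain.
4 disks × 500 GB = 2000 GB; used 1747 GB; unused 253 GB.

253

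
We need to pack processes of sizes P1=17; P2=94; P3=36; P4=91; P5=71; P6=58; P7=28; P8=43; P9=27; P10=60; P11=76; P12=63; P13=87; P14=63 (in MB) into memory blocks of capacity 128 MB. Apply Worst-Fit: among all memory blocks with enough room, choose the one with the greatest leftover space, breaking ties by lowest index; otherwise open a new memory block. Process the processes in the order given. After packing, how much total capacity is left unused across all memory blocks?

Put P1 (17 MB) in memory block 1; 111 MB remain.
Put P2 (94 MB) in memory block 1; 17 MB remain.
Put P3 (36 MB) in memory block 2; 92 MB remain.
Put P4 (91 MB) in memory block 2; 1 MB remain.
Put P5 (71 MB) in memory block 3; 57 MB remain.
Put P6 (58 MB) in memory block 4; 70 MB remain.
Put P7 (28 MB) in memory block 4; 42 MB remain.
Put P8 (43 MB) in memory block 3; 14 MB remain.
Put P9 (27 MB) in memory block 4; 15 MB remain.
Put P10 (60 MB) in memory block 5; 68 MB remain.
Put P11 (76 MB) in memory block 6; 52 MB remain.
Put P12 (63 MB) in memory block 5; 5 MB remain.
Put P13 (87 MB) in memory block 7; 41 MB remain.
Put P14 (63 MB) in memory block 8; 65 MB remain.
8 memory blocks × 128 MB = 1024 MB; used 814 MB; unused 210 MB.

210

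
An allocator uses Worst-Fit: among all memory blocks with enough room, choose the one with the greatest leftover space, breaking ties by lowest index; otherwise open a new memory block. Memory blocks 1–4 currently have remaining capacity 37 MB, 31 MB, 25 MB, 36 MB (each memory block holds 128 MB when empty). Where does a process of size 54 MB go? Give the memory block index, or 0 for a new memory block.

No memory block has ≥ 54 MB free, so a new memory block is opened.

0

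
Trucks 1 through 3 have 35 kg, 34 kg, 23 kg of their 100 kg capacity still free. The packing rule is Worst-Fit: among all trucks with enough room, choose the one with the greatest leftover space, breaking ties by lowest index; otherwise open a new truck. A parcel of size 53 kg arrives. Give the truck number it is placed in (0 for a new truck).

No truck has ≥ 53 kg free, so a new truck is opened.

0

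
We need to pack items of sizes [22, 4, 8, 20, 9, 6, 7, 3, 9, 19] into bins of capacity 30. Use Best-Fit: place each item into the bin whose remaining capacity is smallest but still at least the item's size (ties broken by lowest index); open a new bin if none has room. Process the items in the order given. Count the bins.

4 bins

bin 1: place 22, 8 left
bin 1: place 4, 4 left
bin 2: place 8, 22 left
bin 2: place 20, 2 left
bin 3: place 9, 21 left
bin 3: place 6, 15 left
bin 3: place 7, 8 left
bin 1: place 3, 1 left
bin 4: place 9, 21 left
bin 4: place 19, 2 left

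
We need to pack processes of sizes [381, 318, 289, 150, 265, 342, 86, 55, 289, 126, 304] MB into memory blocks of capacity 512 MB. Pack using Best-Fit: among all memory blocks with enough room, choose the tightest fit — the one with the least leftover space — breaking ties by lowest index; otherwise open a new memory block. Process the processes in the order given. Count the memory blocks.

7

memory block 1: place 381 MB, 131 MB left
memory block 2: place 318 MB, 194 MB left
memory block 3: place 289 MB, 223 MB left
memory block 2: place 150 MB, 44 MB left
memory block 4: place 265 MB, 247 MB left
memory block 5: place 342 MB, 170 MB left
memory block 1: place 86 MB, 45 MB left
memory block 5: place 55 MB, 115 MB left
memory block 6: place 289 MB, 223 MB left
memory block 3: place 126 MB, 97 MB left
memory block 7: place 304 MB, 208 MB left
Final memory blocks: [381,86] [318,150] [289,126] [265] [342,55] [289] [304].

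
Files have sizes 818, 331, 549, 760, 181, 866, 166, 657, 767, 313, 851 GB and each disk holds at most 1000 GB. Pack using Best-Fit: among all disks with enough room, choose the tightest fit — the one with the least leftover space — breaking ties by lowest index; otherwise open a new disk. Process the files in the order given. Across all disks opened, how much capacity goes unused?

disk 1: place 818 GB, 182 GB left
disk 2: place 331 GB, 669 GB left
disk 2: place 549 GB, 120 GB left
disk 3: place 760 GB, 240 GB left
disk 1: place 181 GB, 1 GB left
disk 4: place 866 GB, 134 GB left
disk 3: place 166 GB, 74 GB left
disk 5: place 657 GB, 343 GB left
disk 6: place 767 GB, 233 GB left
disk 5: place 313 GB, 30 GB left
disk 7: place 851 GB, 149 GB left
7 disks × 1000 GB = 7000 GB; used 6259 GB; unused 741 GB.

741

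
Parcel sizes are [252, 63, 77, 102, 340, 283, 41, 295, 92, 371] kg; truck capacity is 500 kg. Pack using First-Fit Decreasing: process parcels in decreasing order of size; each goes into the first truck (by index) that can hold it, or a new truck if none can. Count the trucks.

Sorted descending: 371, 340, 295, 283, 252, 102, 92, 77, 63, 41.
truck 1: place 371 kg, 129 kg left
truck 2: place 340 kg, 160 kg left
truck 3: place 295 kg, 205 kg left
truck 4: place 283 kg, 217 kg left
truck 5: place 252 kg, 248 kg left
truck 1: place 102 kg, 27 kg left
truck 2: place 92 kg, 68 kg left
truck 3: place 77 kg, 128 kg left
truck 2: place 63 kg, 5 kg left
truck 3: place 41 kg, 87 kg left

5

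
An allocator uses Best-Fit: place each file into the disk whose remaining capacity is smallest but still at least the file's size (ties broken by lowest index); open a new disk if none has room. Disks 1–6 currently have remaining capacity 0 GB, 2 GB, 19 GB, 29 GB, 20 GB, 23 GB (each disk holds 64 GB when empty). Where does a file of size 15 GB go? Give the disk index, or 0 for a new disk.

3

Disks with room: disk 3 (19 GB), disk 4 (29 GB), disk 5 (20 GB), disk 6 (23 GB).
Tightest fit is disk 3 with 19 GB free.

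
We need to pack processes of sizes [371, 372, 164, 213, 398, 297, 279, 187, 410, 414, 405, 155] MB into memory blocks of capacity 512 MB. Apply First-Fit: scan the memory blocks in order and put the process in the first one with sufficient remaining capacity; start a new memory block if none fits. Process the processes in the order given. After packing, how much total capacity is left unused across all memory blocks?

371 MB → memory block 1 (remaining 141 MB)
372 MB → memory block 2 (remaining 140 MB)
164 MB → memory block 3 (remaining 348 MB)
213 MB → memory block 3 (remaining 135 MB)
398 MB → memory block 4 (remaining 114 MB)
297 MB → memory block 5 (remaining 215 MB)
279 MB → memory block 6 (remaining 233 MB)
187 MB → memory block 5 (remaining 28 MB)
410 MB → memory block 7 (remaining 102 MB)
414 MB → memory block 8 (remaining 98 MB)
405 MB → memory block 9 (remaining 107 MB)
155 MB → memory block 6 (remaining 78 MB)
9 memory blocks × 512 MB = 4608 MB; used 3665 MB; unused 943 MB.

943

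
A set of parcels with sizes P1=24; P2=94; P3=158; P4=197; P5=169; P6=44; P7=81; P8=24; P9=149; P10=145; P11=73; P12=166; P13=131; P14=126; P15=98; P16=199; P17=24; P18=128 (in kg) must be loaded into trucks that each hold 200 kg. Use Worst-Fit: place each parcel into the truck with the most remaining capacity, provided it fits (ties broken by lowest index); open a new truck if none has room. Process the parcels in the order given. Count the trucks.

truck 1: place P1 (24 kg), 176 kg left
truck 1: place P2 (94 kg), 82 kg left
truck 2: place P3 (158 kg), 42 kg left
truck 3: place P4 (197 kg), 3 kg left
truck 4: place P5 (169 kg), 31 kg left
truck 1: place P6 (44 kg), 38 kg left
truck 5: place P7 (81 kg), 119 kg left
truck 5: place P8 (24 kg), 95 kg left
truck 6: place P9 (149 kg), 51 kg left
truck 7: place P10 (145 kg), 55 kg left
truck 5: place P11 (73 kg), 22 kg left
truck 8: place P12 (166 kg), 34 kg left
truck 9: place P13 (131 kg), 69 kg left
truck 10: place P14 (126 kg), 74 kg left
truck 11: place P15 (98 kg), 102 kg left
truck 12: place P16 (199 kg), 1 kg left
truck 11: place P17 (24 kg), 78 kg left
truck 13: place P18 (128 kg), 72 kg left
Final trucks: [24,94,44] [158] [197] [169] [81,24,73] [149] [145] [166] [131] [126] [98,24] [199] [128].

13 trucks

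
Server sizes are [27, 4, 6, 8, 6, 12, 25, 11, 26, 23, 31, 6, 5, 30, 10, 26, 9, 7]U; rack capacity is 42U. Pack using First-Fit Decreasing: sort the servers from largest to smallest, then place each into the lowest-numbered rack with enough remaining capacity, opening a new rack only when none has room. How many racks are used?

7

Sorted descending: 31, 30, 27, 26, 26, 25, 23, 12, 11, 10, 9, 8, 7, 6, 6, 6, 5, 4.
31U → rack 1 (remaining 11U)
30U → rack 2 (remaining 12U)
27U → rack 3 (remaining 15U)
26U → rack 4 (remaining 16U)
26U → rack 5 (remaining 16U)
25U → rack 6 (remaining 17U)
23U → rack 7 (remaining 19U)
12U → rack 2 (remaining 0U)
11U → rack 1 (remaining 0U)
10U → rack 3 (remaining 5U)
9U → rack 4 (remaining 7U)
8U → rack 5 (remaining 8U)
7U → rack 4 (remaining 0U)
6U → rack 5 (remaining 2U)
6U → rack 6 (remaining 11U)
6U → rack 6 (remaining 5U)
5U → rack 3 (remaining 0U)
4U → rack 6 (remaining 1U)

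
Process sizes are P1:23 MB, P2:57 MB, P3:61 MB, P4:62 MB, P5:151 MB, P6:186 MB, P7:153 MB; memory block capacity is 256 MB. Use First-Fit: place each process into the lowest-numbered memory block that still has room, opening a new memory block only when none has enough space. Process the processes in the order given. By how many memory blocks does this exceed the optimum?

First-Fit: [23,57,61,62] [151] [186] [153] → 4 memory blocks.
Total size 693 MB; any packing needs at least ⌈693/256⌉ = 3 memory blocks.
An optimal packing achieves that bound: [186,62] [153,61,23] [151,57] → 3 memory blocks.
Excess: 4 − 3 = 1.

1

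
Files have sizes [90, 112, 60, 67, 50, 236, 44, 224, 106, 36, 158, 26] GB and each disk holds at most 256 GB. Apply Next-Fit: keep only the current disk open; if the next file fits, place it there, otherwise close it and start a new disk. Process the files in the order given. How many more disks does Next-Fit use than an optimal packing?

2

Next-Fit: [90,112] [60,67,50] [236] [44] [224] [106,36] [158,26] → 7 disks.
Total size 1209 GB; any packing needs at least ⌈1209/256⌉ = 5 disks.
An optimal packing achieves that bound: [236] [224,26] [158,90] [112,106,36] [67,60,50,44] → 5 disks.
Excess: 7 − 5 = 2.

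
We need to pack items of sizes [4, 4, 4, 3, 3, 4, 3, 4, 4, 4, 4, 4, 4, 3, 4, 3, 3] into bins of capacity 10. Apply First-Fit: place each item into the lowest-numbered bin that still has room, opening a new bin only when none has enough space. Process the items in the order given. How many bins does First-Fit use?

7

Put 4 in bin 1; 6 remain.
Put 4 in bin 1; 2 remain.
Put 4 in bin 2; 6 remain.
Put 3 in bin 2; 3 remain.
Put 3 in bin 2; 0 remain.
Put 4 in bin 3; 6 remain.
Put 3 in bin 3; 3 remain.
Put 4 in bin 4; 6 remain.
Put 4 in bin 4; 2 remain.
Put 4 in bin 5; 6 remain.
Put 4 in bin 5; 2 remain.
Put 4 in bin 6; 6 remain.
Put 4 in bin 6; 2 remain.
Put 3 in bin 3; 0 remain.
Put 4 in bin 7; 6 remain.
Put 3 in bin 7; 3 remain.
Put 3 in bin 7; 0 remain.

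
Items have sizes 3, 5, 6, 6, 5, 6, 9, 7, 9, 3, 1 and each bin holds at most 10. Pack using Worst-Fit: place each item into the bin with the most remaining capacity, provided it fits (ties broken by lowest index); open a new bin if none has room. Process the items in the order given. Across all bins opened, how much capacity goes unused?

20

bin 1: place 3, 7 left
bin 1: place 5, 2 left
bin 2: place 6, 4 left
bin 3: place 6, 4 left
bin 4: place 5, 5 left
bin 5: place 6, 4 left
bin 6: place 9, 1 left
bin 7: place 7, 3 left
bin 8: place 9, 1 left
bin 4: place 3, 2 left
bin 2: place 1, 3 left
8 bins × 10 = 80; used 60; unused 20.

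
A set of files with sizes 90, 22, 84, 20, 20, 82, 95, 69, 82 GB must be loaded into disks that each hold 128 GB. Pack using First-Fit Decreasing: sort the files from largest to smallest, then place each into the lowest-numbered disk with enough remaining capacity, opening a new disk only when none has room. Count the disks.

6 disks

Sorted descending: 95, 90, 84, 82, 82, 69, 22, 20, 20.
disk 1: place 95 GB, 33 GB left
disk 2: place 90 GB, 38 GB left
disk 3: place 84 GB, 44 GB left
disk 4: place 82 GB, 46 GB left
disk 5: place 82 GB, 46 GB left
disk 6: place 69 GB, 59 GB left
disk 1: place 22 GB, 11 GB left
disk 2: place 20 GB, 18 GB left
disk 3: place 20 GB, 24 GB left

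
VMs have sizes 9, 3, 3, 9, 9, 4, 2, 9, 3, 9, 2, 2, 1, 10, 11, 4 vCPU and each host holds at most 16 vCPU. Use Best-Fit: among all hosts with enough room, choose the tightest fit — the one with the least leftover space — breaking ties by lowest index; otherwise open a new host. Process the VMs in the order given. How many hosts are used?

7 hosts

9 vCPU → host 1 (remaining 7 vCPU)
3 vCPU → host 1 (remaining 4 vCPU)
3 vCPU → host 1 (remaining 1 vCPU)
9 vCPU → host 2 (remaining 7 vCPU)
9 vCPU → host 3 (remaining 7 vCPU)
4 vCPU → host 2 (remaining 3 vCPU)
2 vCPU → host 2 (remaining 1 vCPU)
9 vCPU → host 4 (remaining 7 vCPU)
3 vCPU → host 3 (remaining 4 vCPU)
9 vCPU → host 5 (remaining 7 vCPU)
2 vCPU → host 3 (remaining 2 vCPU)
2 vCPU → host 3 (remaining 0 vCPU)
1 vCPU → host 1 (remaining 0 vCPU)
10 vCPU → host 6 (remaining 6 vCPU)
11 vCPU → host 7 (remaining 5 vCPU)
4 vCPU → host 7 (remaining 1 vCPU)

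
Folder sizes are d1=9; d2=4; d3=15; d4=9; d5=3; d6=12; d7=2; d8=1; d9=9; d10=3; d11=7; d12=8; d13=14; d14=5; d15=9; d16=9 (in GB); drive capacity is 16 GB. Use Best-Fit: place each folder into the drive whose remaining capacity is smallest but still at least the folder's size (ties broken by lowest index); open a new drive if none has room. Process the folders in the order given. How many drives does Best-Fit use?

Put d1 (9 GB) in drive 1; 7 GB remain.
Put d2 (4 GB) in drive 1; 3 GB remain.
Put d3 (15 GB) in drive 2; 1 GB remain.
Put d4 (9 GB) in drive 3; 7 GB remain.
Put d5 (3 GB) in drive 1; 0 GB remain.
Put d6 (12 GB) in drive 4; 4 GB remain.
Put d7 (2 GB) in drive 4; 2 GB remain.
Put d8 (1 GB) in drive 2; 0 GB remain.
Put d9 (9 GB) in drive 5; 7 GB remain.
Put d10 (3 GB) in drive 3; 4 GB remain.
Put d11 (7 GB) in drive 5; 0 GB remain.
Put d12 (8 GB) in drive 6; 8 GB remain.
Put d13 (14 GB) in drive 7; 2 GB remain.
Put d14 (5 GB) in drive 6; 3 GB remain.
Put d15 (9 GB) in drive 8; 7 GB remain.
Put d16 (9 GB) in drive 9; 7 GB remain.
Final drives: [9,4,3] [15,1] [9,3] [12,2] [9,7] [8,5] [14] [9] [9].

9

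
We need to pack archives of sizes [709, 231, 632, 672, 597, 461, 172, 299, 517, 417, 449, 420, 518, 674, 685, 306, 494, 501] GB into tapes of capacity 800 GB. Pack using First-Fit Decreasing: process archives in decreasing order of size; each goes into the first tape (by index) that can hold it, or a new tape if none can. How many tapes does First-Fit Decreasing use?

14

Sorted descending: 709, 685, 674, 672, 632, 597, 518, 517, 501, 494, 461, 449, 420, 417, 306, 299, 231, 172.
709 GB → tape 1 (remaining 91 GB)
685 GB → tape 2 (remaining 115 GB)
674 GB → tape 3 (remaining 126 GB)
672 GB → tape 4 (remaining 128 GB)
632 GB → tape 5 (remaining 168 GB)
597 GB → tape 6 (remaining 203 GB)
518 GB → tape 7 (remaining 282 GB)
517 GB → tape 8 (remaining 283 GB)
501 GB → tape 9 (remaining 299 GB)
494 GB → tape 10 (remaining 306 GB)
461 GB → tape 11 (remaining 339 GB)
449 GB → tape 12 (remaining 351 GB)
420 GB → tape 13 (remaining 380 GB)
417 GB → tape 14 (remaining 383 GB)
306 GB → tape 10 (remaining 0 GB)
299 GB → tape 9 (remaining 0 GB)
231 GB → tape 7 (remaining 51 GB)
172 GB → tape 6 (remaining 31 GB)
Final tapes: [709] [685] [674] [672] [632] [597,172] [518,231] [517] [501,299] [494,306] [461] [449] [420] [417].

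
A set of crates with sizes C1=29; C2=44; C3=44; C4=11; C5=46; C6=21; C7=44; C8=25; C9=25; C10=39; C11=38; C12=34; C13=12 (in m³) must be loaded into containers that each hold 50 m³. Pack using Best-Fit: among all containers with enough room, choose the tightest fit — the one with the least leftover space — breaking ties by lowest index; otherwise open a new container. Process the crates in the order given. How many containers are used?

C1 (29 m³) → container 1 (remaining 21 m³)
C2 (44 m³) → container 2 (remaining 6 m³)
C3 (44 m³) → container 3 (remaining 6 m³)
C4 (11 m³) → container 1 (remaining 10 m³)
C5 (46 m³) → container 4 (remaining 4 m³)
C6 (21 m³) → container 5 (remaining 29 m³)
C7 (44 m³) → container 6 (remaining 6 m³)
C8 (25 m³) → container 5 (remaining 4 m³)
C9 (25 m³) → container 7 (remaining 25 m³)
C10 (39 m³) → container 8 (remaining 11 m³)
C11 (38 m³) → container 9 (remaining 12 m³)
C12 (34 m³) → container 10 (remaining 16 m³)
C13 (12 m³) → container 9 (remaining 0 m³)
Final containers: [29,11] [44] [44] [46] [21,25] [44] [25] [39] [38,12] [34].

10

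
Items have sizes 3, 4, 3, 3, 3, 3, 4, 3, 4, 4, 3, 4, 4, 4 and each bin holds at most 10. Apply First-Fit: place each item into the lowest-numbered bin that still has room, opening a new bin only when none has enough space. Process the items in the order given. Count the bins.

6

bin 1: place 3, 7 left
bin 1: place 4, 3 left
bin 1: place 3, 0 left
bin 2: place 3, 7 left
bin 2: place 3, 4 left
bin 2: place 3, 1 left
bin 3: place 4, 6 left
bin 3: place 3, 3 left
bin 4: place 4, 6 left
bin 4: place 4, 2 left
bin 3: place 3, 0 left
bin 5: place 4, 6 left
bin 5: place 4, 2 left
bin 6: place 4, 6 left
Final bins: [3,4,3] [3,3,3] [4,3,3] [4,4] [4,4] [4].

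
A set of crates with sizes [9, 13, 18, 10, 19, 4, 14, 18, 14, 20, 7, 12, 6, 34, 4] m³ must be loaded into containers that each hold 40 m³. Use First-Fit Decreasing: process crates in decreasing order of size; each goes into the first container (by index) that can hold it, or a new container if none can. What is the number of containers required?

6

Sorted descending: 34, 20, 19, 18, 18, 14, 14, 13, 12, 10, 9, 7, 6, 4, 4.
container 1: place 34 m³, 6 m³ left
container 2: place 20 m³, 20 m³ left
container 2: place 19 m³, 1 m³ left
container 3: place 18 m³, 22 m³ left
container 3: place 18 m³, 4 m³ left
container 4: place 14 m³, 26 m³ left
container 4: place 14 m³, 12 m³ left
container 5: place 13 m³, 27 m³ left
container 4: place 12 m³, 0 m³ left
container 5: place 10 m³, 17 m³ left
container 5: place 9 m³, 8 m³ left
container 5: place 7 m³, 1 m³ left
container 1: place 6 m³, 0 m³ left
container 3: place 4 m³, 0 m³ left
container 6: place 4 m³, 36 m³ left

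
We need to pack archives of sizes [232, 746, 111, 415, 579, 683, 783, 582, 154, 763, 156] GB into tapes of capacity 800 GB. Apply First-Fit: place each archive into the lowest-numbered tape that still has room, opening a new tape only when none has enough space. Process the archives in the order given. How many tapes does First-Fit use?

7 tapes

Put 232 GB in tape 1; 568 GB remain.
Put 746 GB in tape 2; 54 GB remain.
Put 111 GB in tape 1; 457 GB remain.
Put 415 GB in tape 1; 42 GB remain.
Put 579 GB in tape 3; 221 GB remain.
Put 683 GB in tape 4; 117 GB remain.
Put 783 GB in tape 5; 17 GB remain.
Put 582 GB in tape 6; 218 GB remain.
Put 154 GB in tape 3; 67 GB remain.
Put 763 GB in tape 7; 37 GB remain.
Put 156 GB in tape 6; 62 GB remain.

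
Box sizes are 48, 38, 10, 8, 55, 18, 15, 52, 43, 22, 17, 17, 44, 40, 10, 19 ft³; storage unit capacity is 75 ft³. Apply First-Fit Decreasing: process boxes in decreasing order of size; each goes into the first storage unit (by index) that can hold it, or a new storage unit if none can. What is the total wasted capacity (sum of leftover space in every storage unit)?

69

Sorted descending: 55, 52, 48, 44, 43, 40, 38, 22, 19, 18, 17, 17, 15, 10, 10, 8.
storage unit 1: place 55 ft³, 20 ft³ left
storage unit 2: place 52 ft³, 23 ft³ left
storage unit 3: place 48 ft³, 27 ft³ left
storage unit 4: place 44 ft³, 31 ft³ left
storage unit 5: place 43 ft³, 32 ft³ left
storage unit 6: place 40 ft³, 35 ft³ left
storage unit 7: place 38 ft³, 37 ft³ left
storage unit 2: place 22 ft³, 1 ft³ left
storage unit 1: place 19 ft³, 1 ft³ left
storage unit 3: place 18 ft³, 9 ft³ left
storage unit 4: place 17 ft³, 14 ft³ left
storage unit 5: place 17 ft³, 15 ft³ left
storage unit 5: place 15 ft³, 0 ft³ left
storage unit 4: place 10 ft³, 4 ft³ left
storage unit 6: place 10 ft³, 25 ft³ left
storage unit 3: place 8 ft³, 1 ft³ left
7 storage units × 75 ft³ = 525 ft³; used 456 ft³; unused 69 ft³.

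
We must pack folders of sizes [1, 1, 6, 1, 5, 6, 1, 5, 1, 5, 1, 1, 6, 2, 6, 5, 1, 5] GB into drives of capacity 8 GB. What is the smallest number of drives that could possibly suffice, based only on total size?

Total size = 1 + 1 + 6 + 1 + 5 + 6 + 1 + 5 + 1 + 5 + 1 + 1 + 6 + 2 + 6 + 5 + 1 + 5 = 59 GB.
⌈59 / 8⌉ = 8.

8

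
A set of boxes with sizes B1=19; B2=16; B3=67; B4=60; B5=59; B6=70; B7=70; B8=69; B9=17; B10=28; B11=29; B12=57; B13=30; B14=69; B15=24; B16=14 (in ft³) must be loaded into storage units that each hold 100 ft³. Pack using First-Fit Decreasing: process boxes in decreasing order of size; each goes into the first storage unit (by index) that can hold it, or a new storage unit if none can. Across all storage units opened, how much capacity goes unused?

Sorted descending: 70, 70, 69, 69, 67, 60, 59, 57, 30, 29, 28, 24, 19, 17, 16, 14.
70 ft³ → storage unit 1 (remaining 30 ft³)
70 ft³ → storage unit 2 (remaining 30 ft³)
69 ft³ → storage unit 3 (remaining 31 ft³)
69 ft³ → storage unit 4 (remaining 31 ft³)
67 ft³ → storage unit 5 (remaining 33 ft³)
60 ft³ → storage unit 6 (remaining 40 ft³)
59 ft³ → storage unit 7 (remaining 41 ft³)
57 ft³ → storage unit 8 (remaining 43 ft³)
30 ft³ → storage unit 1 (remaining 0 ft³)
29 ft³ → storage unit 2 (remaining 1 ft³)
28 ft³ → storage unit 3 (remaining 3 ft³)
24 ft³ → storage unit 4 (remaining 7 ft³)
19 ft³ → storage unit 5 (remaining 14 ft³)
17 ft³ → storage unit 6 (remaining 23 ft³)
16 ft³ → storage unit 6 (remaining 7 ft³)
14 ft³ → storage unit 5 (remaining 0 ft³)
8 storage units × 100 ft³ = 800 ft³; used 698 ft³; unused 102 ft³.

102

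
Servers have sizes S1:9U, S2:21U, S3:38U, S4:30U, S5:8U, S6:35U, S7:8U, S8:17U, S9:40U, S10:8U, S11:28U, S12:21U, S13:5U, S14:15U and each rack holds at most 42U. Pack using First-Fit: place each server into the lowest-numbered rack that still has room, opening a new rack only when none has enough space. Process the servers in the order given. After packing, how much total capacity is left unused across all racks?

53

S1 (9U) → rack 1 (remaining 33U)
S2 (21U) → rack 1 (remaining 12U)
S3 (38U) → rack 2 (remaining 4U)
S4 (30U) → rack 3 (remaining 12U)
S5 (8U) → rack 1 (remaining 4U)
S6 (35U) → rack 4 (remaining 7U)
S7 (8U) → rack 3 (remaining 4U)
S8 (17U) → rack 5 (remaining 25U)
S9 (40U) → rack 6 (remaining 2U)
S10 (8U) → rack 5 (remaining 17U)
S11 (28U) → rack 7 (remaining 14U)
S12 (21U) → rack 8 (remaining 21U)
S13 (5U) → rack 4 (remaining 2U)
S14 (15U) → rack 5 (remaining 2U)
8 racks × 42U = 336U; used 283U; unused 53U.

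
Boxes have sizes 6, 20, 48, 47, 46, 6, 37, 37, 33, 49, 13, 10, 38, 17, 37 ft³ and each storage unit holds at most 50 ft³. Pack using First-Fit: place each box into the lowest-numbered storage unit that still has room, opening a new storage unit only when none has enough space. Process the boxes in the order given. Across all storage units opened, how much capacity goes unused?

56

6 ft³ → storage unit 1 (remaining 44 ft³)
20 ft³ → storage unit 1 (remaining 24 ft³)
48 ft³ → storage unit 2 (remaining 2 ft³)
47 ft³ → storage unit 3 (remaining 3 ft³)
46 ft³ → storage unit 4 (remaining 4 ft³)
6 ft³ → storage unit 1 (remaining 18 ft³)
37 ft³ → storage unit 5 (remaining 13 ft³)
37 ft³ → storage unit 6 (remaining 13 ft³)
33 ft³ → storage unit 7 (remaining 17 ft³)
49 ft³ → storage unit 8 (remaining 1 ft³)
13 ft³ → storage unit 1 (remaining 5 ft³)
10 ft³ → storage unit 5 (remaining 3 ft³)
38 ft³ → storage unit 9 (remaining 12 ft³)
17 ft³ → storage unit 7 (remaining 0 ft³)
37 ft³ → storage unit 10 (remaining 13 ft³)
10 storage units × 50 ft³ = 500 ft³; used 444 ft³; unused 56 ft³.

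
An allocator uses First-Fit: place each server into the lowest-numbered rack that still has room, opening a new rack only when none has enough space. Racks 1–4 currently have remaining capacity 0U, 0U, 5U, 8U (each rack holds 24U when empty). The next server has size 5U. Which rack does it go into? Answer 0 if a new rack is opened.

3

Racks with room: rack 3 (5U), rack 4 (8U).
The first with room is rack 3.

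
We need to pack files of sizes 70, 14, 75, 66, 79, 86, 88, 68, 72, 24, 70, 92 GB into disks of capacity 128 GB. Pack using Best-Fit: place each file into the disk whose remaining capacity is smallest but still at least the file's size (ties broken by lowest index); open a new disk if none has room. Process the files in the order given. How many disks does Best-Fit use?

10

70 GB → disk 1 (remaining 58 GB)
14 GB → disk 1 (remaining 44 GB)
75 GB → disk 2 (remaining 53 GB)
66 GB → disk 3 (remaining 62 GB)
79 GB → disk 4 (remaining 49 GB)
86 GB → disk 5 (remaining 42 GB)
88 GB → disk 6 (remaining 40 GB)
68 GB → disk 7 (remaining 60 GB)
72 GB → disk 8 (remaining 56 GB)
24 GB → disk 6 (remaining 16 GB)
70 GB → disk 9 (remaining 58 GB)
92 GB → disk 10 (remaining 36 GB)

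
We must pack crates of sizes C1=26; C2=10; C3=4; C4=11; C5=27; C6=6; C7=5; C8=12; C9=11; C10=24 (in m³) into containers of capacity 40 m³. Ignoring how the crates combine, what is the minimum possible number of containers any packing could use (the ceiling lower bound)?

Total size = 26 + 10 + 4 + 11 + 27 + 6 + 5 + 12 + 11 + 24 = 136 m³.
⌈136 / 40⌉ = 4.

4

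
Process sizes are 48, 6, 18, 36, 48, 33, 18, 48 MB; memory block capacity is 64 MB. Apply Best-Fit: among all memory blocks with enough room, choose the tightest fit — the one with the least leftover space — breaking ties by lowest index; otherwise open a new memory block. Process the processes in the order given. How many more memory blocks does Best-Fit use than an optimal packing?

0

Best-Fit: [48,6] [18,36] [48] [33,18] [48] → 5 memory blocks.
5 processes exceed 32 MB (half the capacity), and no two of those can share a memory block, so at least 5 memory blocks are needed.
So 5 is already optimal.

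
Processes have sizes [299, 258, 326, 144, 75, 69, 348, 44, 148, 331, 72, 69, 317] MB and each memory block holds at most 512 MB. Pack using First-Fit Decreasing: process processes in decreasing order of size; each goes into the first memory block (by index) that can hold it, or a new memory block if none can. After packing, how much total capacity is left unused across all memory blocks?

572

Sorted descending: 348, 331, 326, 317, 299, 258, 148, 144, 75, 72, 69, 69, 44.
348 MB → memory block 1 (remaining 164 MB)
331 MB → memory block 2 (remaining 181 MB)
326 MB → memory block 3 (remaining 186 MB)
317 MB → memory block 4 (remaining 195 MB)
299 MB → memory block 5 (remaining 213 MB)
258 MB → memory block 6 (remaining 254 MB)
148 MB → memory block 1 (remaining 16 MB)
144 MB → memory block 2 (remaining 37 MB)
75 MB → memory block 3 (remaining 111 MB)
72 MB → memory block 3 (remaining 39 MB)
69 MB → memory block 4 (remaining 126 MB)
69 MB → memory block 4 (remaining 57 MB)
44 MB → memory block 4 (remaining 13 MB)
6 memory blocks × 512 MB = 3072 MB; used 2500 MB; unused 572 MB.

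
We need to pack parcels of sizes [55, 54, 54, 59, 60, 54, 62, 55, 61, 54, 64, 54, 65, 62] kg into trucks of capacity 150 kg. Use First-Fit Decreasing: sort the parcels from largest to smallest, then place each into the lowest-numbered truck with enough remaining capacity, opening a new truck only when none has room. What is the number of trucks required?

7 trucks

Sorted descending: 65, 64, 62, 62, 61, 60, 59, 55, 55, 54, 54, 54, 54, 54.
truck 1: place 65 kg, 85 kg left
truck 1: place 64 kg, 21 kg left
truck 2: place 62 kg, 88 kg left
truck 2: place 62 kg, 26 kg left
truck 3: place 61 kg, 89 kg left
truck 3: place 60 kg, 29 kg left
truck 4: place 59 kg, 91 kg left
truck 4: place 55 kg, 36 kg left
truck 5: place 55 kg, 95 kg left
truck 5: place 54 kg, 41 kg left
truck 6: place 54 kg, 96 kg left
truck 6: place 54 kg, 42 kg left
truck 7: place 54 kg, 96 kg left
truck 7: place 54 kg, 42 kg left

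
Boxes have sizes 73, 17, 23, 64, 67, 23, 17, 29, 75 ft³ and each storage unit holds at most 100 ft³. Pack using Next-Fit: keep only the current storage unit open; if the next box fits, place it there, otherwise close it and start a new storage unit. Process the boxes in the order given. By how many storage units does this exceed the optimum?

1

Next-Fit: [73,17] [23,64] [67,23] [17,29] [75] → 5 storage units.
Total size 388 ft³; any packing needs at least ⌈388/100⌉ = 4 storage units.
An optimal packing achieves that bound: [75,23] [73,23] [67,29] [64,17,17] → 4 storage units.
Excess: 5 − 4 = 1.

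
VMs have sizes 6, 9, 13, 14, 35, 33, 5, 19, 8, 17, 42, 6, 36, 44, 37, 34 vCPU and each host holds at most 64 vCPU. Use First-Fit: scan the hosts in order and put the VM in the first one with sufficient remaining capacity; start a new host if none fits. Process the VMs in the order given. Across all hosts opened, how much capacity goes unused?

154

6 vCPU → host 1 (remaining 58 vCPU)
9 vCPU → host 1 (remaining 49 vCPU)
13 vCPU → host 1 (remaining 36 vCPU)
14 vCPU → host 1 (remaining 22 vCPU)
35 vCPU → host 2 (remaining 29 vCPU)
33 vCPU → host 3 (remaining 31 vCPU)
5 vCPU → host 1 (remaining 17 vCPU)
19 vCPU → host 2 (remaining 10 vCPU)
8 vCPU → host 1 (remaining 9 vCPU)
17 vCPU → host 3 (remaining 14 vCPU)
42 vCPU → host 4 (remaining 22 vCPU)
6 vCPU → host 1 (remaining 3 vCPU)
36 vCPU → host 5 (remaining 28 vCPU)
44 vCPU → host 6 (remaining 20 vCPU)
37 vCPU → host 7 (remaining 27 vCPU)
34 vCPU → host 8 (remaining 30 vCPU)
8 hosts × 64 vCPU = 512 vCPU; used 358 vCPU; unused 154 vCPU.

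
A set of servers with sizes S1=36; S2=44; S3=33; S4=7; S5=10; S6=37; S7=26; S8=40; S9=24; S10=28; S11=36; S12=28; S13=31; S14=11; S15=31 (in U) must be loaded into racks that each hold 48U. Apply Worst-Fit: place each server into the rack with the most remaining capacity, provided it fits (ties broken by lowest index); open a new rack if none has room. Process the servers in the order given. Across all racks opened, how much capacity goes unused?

Put S1 (36U) in rack 1; 12U remain.
Put S2 (44U) in rack 2; 4U remain.
Put S3 (33U) in rack 3; 15U remain.
Put S4 (7U) in rack 3; 8U remain.
Put S5 (10U) in rack 1; 2U remain.
Put S6 (37U) in rack 4; 11U remain.
Put S7 (26U) in rack 5; 22U remain.
Put S8 (40U) in rack 6; 8U remain.
Put S9 (24U) in rack 7; 24U remain.
Put S10 (28U) in rack 8; 20U remain.
Put S11 (36U) in rack 9; 12U remain.
Put S12 (28U) in rack 10; 20U remain.
Put S13 (31U) in rack 11; 17U remain.
Put S14 (11U) in rack 7; 13U remain.
Put S15 (31U) in rack 12; 17U remain.
12 racks × 48U = 576U; used 422U; unused 154U.

154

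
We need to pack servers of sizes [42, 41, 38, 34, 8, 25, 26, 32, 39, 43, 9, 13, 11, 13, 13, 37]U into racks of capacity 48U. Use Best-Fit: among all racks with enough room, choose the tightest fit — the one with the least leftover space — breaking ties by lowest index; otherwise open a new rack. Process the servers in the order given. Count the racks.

10 racks

rack 1: place 42U, 6U left
rack 2: place 41U, 7U left
rack 3: place 38U, 10U left
rack 4: place 34U, 14U left
rack 3: place 8U, 2U left
rack 5: place 25U, 23U left
rack 6: place 26U, 22U left
rack 7: place 32U, 16U left
rack 8: place 39U, 9U left
rack 9: place 43U, 5U left
rack 8: place 9U, 0U left
rack 4: place 13U, 1U left
rack 7: place 11U, 5U left
rack 6: place 13U, 9U left
rack 5: place 13U, 10U left
rack 10: place 37U, 11U left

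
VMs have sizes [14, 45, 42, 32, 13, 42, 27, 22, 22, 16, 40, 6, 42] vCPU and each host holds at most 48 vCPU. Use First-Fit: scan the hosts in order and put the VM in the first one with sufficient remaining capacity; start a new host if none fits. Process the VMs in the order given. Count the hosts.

Put 14 vCPU in host 1; 34 vCPU remain.
Put 45 vCPU in host 2; 3 vCPU remain.
Put 42 vCPU in host 3; 6 vCPU remain.
Put 32 vCPU in host 1; 2 vCPU remain.
Put 13 vCPU in host 4; 35 vCPU remain.
Put 42 vCPU in host 5; 6 vCPU remain.
Put 27 vCPU in host 4; 8 vCPU remain.
Put 22 vCPU in host 6; 26 vCPU remain.
Put 22 vCPU in host 6; 4 vCPU remain.
Put 16 vCPU in host 7; 32 vCPU remain.
Put 40 vCPU in host 8; 8 vCPU remain.
Put 6 vCPU in host 3; 0 vCPU remain.
Put 42 vCPU in host 9; 6 vCPU remain.

9 hosts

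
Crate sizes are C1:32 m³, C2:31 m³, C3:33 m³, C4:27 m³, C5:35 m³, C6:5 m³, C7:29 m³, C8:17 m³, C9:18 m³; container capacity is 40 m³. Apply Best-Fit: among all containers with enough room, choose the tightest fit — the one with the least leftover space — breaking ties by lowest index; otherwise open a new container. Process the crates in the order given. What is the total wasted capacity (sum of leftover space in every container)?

Put C1 (32 m³) in container 1; 8 m³ remain.
Put C2 (31 m³) in container 2; 9 m³ remain.
Put C3 (33 m³) in container 3; 7 m³ remain.
Put C4 (27 m³) in container 4; 13 m³ remain.
Put C5 (35 m³) in container 5; 5 m³ remain.
Put C6 (5 m³) in container 5; 0 m³ remain.
Put C7 (29 m³) in container 6; 11 m³ remain.
Put C8 (17 m³) in container 7; 23 m³ remain.
Put C9 (18 m³) in container 7; 5 m³ remain.
7 containers × 40 m³ = 280 m³; used 227 m³; unused 53 m³.

53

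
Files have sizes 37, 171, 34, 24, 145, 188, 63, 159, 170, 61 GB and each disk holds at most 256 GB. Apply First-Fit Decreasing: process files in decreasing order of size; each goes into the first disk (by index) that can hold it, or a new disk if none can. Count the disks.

5 disks

Sorted descending: 188, 171, 170, 159, 145, 63, 61, 37, 34, 24.
disk 1: place 188 GB, 68 GB left
disk 2: place 171 GB, 85 GB left
disk 3: place 170 GB, 86 GB left
disk 4: place 159 GB, 97 GB left
disk 5: place 145 GB, 111 GB left
disk 1: place 63 GB, 5 GB left
disk 2: place 61 GB, 24 GB left
disk 3: place 37 GB, 49 GB left
disk 3: place 34 GB, 15 GB left
disk 2: place 24 GB, 0 GB left
Final disks: [188,63] [171,61,24] [170,37,34] [159] [145].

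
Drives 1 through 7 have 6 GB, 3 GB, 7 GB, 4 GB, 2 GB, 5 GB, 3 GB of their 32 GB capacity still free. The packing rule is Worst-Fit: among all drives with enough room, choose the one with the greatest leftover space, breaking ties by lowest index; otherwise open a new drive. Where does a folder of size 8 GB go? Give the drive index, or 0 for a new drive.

No drive has ≥ 8 GB free, so a new drive is opened.

0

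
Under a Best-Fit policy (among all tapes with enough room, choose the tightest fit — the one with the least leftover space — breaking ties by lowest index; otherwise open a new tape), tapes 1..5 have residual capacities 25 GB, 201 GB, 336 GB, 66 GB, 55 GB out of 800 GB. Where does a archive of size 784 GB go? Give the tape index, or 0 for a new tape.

No tape has ≥ 784 GB free, so a new tape is opened.

0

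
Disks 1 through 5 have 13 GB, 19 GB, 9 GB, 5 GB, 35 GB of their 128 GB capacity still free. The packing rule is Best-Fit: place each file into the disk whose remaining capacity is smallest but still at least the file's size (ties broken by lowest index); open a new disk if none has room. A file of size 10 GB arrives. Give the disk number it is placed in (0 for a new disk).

Disks with room: disk 1 (13 GB), disk 2 (19 GB), disk 5 (35 GB).
Tightest fit is disk 1 with 13 GB free.

1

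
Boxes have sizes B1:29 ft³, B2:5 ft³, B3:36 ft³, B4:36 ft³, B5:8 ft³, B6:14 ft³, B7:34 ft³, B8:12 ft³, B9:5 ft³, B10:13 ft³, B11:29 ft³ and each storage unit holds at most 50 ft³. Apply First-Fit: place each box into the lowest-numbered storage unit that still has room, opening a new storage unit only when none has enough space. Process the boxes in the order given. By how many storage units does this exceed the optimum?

0

First-Fit: [29,5,8,5] [36,14] [36,12] [34,13] [29] → 5 storage units.
Total size 221 ft³; any packing needs at least ⌈221/50⌉ = 5 storage units.
So 5 is already optimal.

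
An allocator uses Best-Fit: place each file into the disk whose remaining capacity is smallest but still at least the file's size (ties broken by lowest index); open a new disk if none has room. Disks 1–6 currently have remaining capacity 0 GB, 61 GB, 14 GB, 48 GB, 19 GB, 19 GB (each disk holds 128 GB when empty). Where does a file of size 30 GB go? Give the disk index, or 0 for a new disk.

Disks with room: disk 2 (61 GB), disk 4 (48 GB).
Tightest fit is disk 4 with 48 GB free.

4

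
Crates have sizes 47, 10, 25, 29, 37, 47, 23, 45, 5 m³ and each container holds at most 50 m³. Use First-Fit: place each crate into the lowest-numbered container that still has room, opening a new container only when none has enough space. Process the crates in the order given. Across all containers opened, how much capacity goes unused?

82

47 m³ → container 1 (remaining 3 m³)
10 m³ → container 2 (remaining 40 m³)
25 m³ → container 2 (remaining 15 m³)
29 m³ → container 3 (remaining 21 m³)
37 m³ → container 4 (remaining 13 m³)
47 m³ → container 5 (remaining 3 m³)
23 m³ → container 6 (remaining 27 m³)
45 m³ → container 7 (remaining 5 m³)
5 m³ → container 2 (remaining 10 m³)
7 containers × 50 m³ = 350 m³; used 268 m³; unused 82 m³.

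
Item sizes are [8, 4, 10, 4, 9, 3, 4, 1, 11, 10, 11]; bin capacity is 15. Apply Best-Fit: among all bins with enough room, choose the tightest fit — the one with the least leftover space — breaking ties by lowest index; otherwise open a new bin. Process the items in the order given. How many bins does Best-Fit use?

6

8 → bin 1 (remaining 7)
4 → bin 1 (remaining 3)
10 → bin 2 (remaining 5)
4 → bin 2 (remaining 1)
9 → bin 3 (remaining 6)
3 → bin 1 (remaining 0)
4 → bin 3 (remaining 2)
1 → bin 2 (remaining 0)
11 → bin 4 (remaining 4)
10 → bin 5 (remaining 5)
11 → bin 6 (remaining 4)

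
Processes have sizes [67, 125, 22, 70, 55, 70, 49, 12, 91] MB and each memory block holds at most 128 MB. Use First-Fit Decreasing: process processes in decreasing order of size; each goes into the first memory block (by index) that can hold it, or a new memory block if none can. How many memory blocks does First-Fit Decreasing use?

Sorted descending: 125, 91, 70, 70, 67, 55, 49, 22, 12.
125 MB → memory block 1 (remaining 3 MB)
91 MB → memory block 2 (remaining 37 MB)
70 MB → memory block 3 (remaining 58 MB)
70 MB → memory block 4 (remaining 58 MB)
67 MB → memory block 5 (remaining 61 MB)
55 MB → memory block 3 (remaining 3 MB)
49 MB → memory block 4 (remaining 9 MB)
22 MB → memory block 2 (remaining 15 MB)
12 MB → memory block 2 (remaining 3 MB)

5 memory blocks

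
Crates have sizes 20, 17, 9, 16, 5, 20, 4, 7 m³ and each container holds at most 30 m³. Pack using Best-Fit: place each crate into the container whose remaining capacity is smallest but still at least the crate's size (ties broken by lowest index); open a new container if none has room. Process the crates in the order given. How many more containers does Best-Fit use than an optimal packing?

0

Best-Fit: [20,9] [17,5,4] [16] [20,7] → 4 containers.
Total size 98 m³; any packing needs at least ⌈98/30⌉ = 4 containers.
So 4 is already optimal.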